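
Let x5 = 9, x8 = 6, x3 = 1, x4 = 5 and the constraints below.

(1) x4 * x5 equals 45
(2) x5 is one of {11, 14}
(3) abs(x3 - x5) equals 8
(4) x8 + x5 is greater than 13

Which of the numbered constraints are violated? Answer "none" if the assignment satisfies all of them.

(1) x4 * x5 = 5 * 9 = 45 — holds.
(2) x5 = 9 is not in {11, 14} — fails.
(3) abs(1 - 9) = 8 — holds.
(4) x8 + x5 = 6 + 9 = 15; 15 > 13 — holds.

Violated: 2.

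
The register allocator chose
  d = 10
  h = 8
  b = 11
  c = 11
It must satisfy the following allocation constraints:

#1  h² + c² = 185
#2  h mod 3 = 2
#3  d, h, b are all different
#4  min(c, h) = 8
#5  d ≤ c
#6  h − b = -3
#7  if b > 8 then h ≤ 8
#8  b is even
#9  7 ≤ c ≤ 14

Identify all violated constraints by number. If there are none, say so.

Violated: 8.

#1 h² + c² = 8² + 11² = 64 + 121 = 185 — OK.
#2 8 mod 3 = 2 — OK.
#3 values 10, 8, 11 are pairwise distinct — OK.
#4 min(11, 8) = 8 — OK.
#5 d = 10, c = 11; 10 ≤ 11 — OK.
#6 h − b = 8 − 11 = -3 — OK.
#7 b = 11 > 8, so we need h ≤ 8; h = 8 ≤ 8 — OK.
#8 b = 11 is odd — violated.
#9 c = 11 lies in [7, 14] — OK.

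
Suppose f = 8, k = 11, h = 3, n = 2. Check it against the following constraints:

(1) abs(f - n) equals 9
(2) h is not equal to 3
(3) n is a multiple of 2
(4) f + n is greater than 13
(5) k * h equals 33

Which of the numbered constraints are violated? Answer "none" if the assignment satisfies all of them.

(1) abs(8 - 2) = 6, not 9 — violated.
(2) h = 3, but 3 is required to differ — violated.
(3) 2 / 2 = 1, so 2 divides 2 — satisfied.
(4) f + n = 8 + 2 = 10; 10 ≤ 13, bound 13 not met — violated.
(5) k * h = 11 * 3 = 33 — satisfied.

No — constraints 1, 2, and 4 are not satisfied.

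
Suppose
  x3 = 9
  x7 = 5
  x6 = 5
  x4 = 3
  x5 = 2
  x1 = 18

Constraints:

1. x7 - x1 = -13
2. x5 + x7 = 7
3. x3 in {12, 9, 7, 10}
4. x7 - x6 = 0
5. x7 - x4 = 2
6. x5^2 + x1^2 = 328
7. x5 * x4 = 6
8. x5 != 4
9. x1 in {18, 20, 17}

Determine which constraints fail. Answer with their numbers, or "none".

No violations.

1. x7 - x1 = 5 - 18 = -13  holds
2. x5 + x7 = 2 + 5 = 7  holds
3. x3 = 9 is in {12, 9, 7, 10}  holds
4. x7 - x6 = 5 - 5 = 0  holds
5. x7 - x4 = 5 - 3 = 2  holds
6. x5^2 + x1^2 = 2^2 + 18^2 = 4 + 324 = 328  holds
7. x5 * x4 = 2 * 3 = 6  holds
8. x5 = 2, and 2 ≠ 4  holds
9. x1 = 18 is in {18, 20, 17}  holds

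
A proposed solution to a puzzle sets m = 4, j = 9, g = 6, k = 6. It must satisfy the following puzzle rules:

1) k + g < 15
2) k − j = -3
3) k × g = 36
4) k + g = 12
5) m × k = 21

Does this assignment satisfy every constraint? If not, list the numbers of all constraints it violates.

Constraint 5 does not hold.

1) k + g = 6 + 6 = 12; 12 < 15  yes
2) k − j = 6 − 9 = -3  yes
3) k × g = 6 × 6 = 36  yes
4) k + g = 6 + 6 = 12  yes
5) m × k = 4 × 6 = 24, not 21  no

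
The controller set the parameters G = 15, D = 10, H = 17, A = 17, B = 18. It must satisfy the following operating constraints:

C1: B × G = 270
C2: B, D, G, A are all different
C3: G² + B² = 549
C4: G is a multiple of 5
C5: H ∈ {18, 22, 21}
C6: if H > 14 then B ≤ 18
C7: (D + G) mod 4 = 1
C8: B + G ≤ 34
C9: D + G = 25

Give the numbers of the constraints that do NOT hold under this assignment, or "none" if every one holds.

C1: B × G = 18 × 15 = 270  holds
C2: values 18, 10, 15, 17 are pairwise distinct  holds
C3: G² + B² = 15² + 18² = 225 + 324 = 549  holds
C4: 15 / 5 = 3, so 5 divides 15  holds
C5: H = 17 is not in {18, 22, 21}  fails
C6: H = 17 > 14, so we need B ≤ 18; B = 18 ≤ 18  holds
C7: D + G = 25; 25 mod 4 = 1  holds
C8: B + G = 18 + 15 = 33; 33 ≤ 34  holds
C9: D + G = 10 + 15 = 25  holds

The assignment fails constraint 5.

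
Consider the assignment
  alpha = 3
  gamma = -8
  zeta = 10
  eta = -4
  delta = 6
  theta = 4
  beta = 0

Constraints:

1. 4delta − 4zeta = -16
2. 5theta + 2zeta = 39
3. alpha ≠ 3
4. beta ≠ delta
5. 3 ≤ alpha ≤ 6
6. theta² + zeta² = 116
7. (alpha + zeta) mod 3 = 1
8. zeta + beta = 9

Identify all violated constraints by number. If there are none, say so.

The assignment fails constraints 2, 3, 8.

1. 4delta − 4zeta = 4(6) − 4(10) = -16  ✓
2. 5theta + 2zeta = 5(4) + 2(10) = 40, not 39  ✗
3. alpha = 3, but 3 is required to differ  ✗
4. beta = 0, delta = 6; distinct  ✓
5. alpha = 3 lies in [3, 6]  ✓
6. theta² + zeta² = 4² + 10² = 16 + 100 = 116  ✓
7. alpha + zeta = 13; 13 mod 3 = 1  ✓
8. zeta + beta = 10 + 0 = 10, not 9  ✗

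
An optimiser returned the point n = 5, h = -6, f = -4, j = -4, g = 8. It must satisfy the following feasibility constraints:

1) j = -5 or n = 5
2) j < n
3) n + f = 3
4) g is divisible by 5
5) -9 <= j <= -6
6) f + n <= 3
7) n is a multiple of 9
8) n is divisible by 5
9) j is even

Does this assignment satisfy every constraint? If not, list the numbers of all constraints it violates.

1) j = -4 ≠ -5, but n = 5 = 5 (second disjunct)  ✓
2) j = -4, n = 5; -4 < 5  ✓
3) n + f = 5 + (-4) = 1, not 3  ✗
4) 8 = 5*1 + 3, so 5 does not divide 8  ✗
5) j = -4 is outside [-9, -6]  ✗
6) f + n = -4 + 5 = 1; 1 ≤ 3  ✓
7) 5 = 9*0 + 5, so 9 does not divide 5  ✗
8) 5 / 5 = 1, so 5 divides 5  ✓
9) j = -4 is even  ✓

Constraints 3, 4, 5, and 7 are violated.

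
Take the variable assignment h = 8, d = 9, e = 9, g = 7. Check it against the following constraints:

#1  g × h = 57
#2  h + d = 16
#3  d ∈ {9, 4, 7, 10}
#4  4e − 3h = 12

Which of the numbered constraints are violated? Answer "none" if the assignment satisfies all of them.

No — constraints 1, 2 are not satisfied.

#1 g × h = 7 × 8 = 56, not 57  false
#2 h + d = 8 + 9 = 17, not 16  false
#3 d = 9 is in {9, 4, 7, 10}  true
#4 4e − 3h = 4(9) − 3(8) = 12  true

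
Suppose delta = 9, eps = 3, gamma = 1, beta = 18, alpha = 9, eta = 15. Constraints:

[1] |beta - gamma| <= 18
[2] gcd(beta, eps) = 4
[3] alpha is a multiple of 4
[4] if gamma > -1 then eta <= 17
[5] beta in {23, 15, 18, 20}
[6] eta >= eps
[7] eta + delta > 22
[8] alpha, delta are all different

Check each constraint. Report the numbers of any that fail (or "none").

Violated: 2, 3, and 8.

[1] |18 - 1| = 17; 17 ≤ 18 — satisfied.
[2] gcd(18, 3) = 3, not 4 — violated.
[3] 9 = 4*2 + 1, so 4 does not divide 9 — violated.
[4] gamma = 1 > -1, so we need eta ≤ 17; eta = 15 ≤ 17 — satisfied.
[5] beta = 18 is in {23, 15, 18, 20} — satisfied.
[6] eta = 15, eps = 3; 15 ≥ 3 — satisfied.
[7] eta + delta = 15 + 9 = 24; 24 > 22 — satisfied.
[8] alpha = delta = 9, not all different — violated.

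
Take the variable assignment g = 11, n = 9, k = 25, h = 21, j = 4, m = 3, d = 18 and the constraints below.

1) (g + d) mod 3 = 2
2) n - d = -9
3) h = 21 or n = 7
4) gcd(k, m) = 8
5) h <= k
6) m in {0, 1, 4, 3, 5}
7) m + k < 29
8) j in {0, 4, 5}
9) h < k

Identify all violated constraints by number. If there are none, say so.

1) g + d = 29; 29 mod 3 = 2  yes
2) n - d = 9 - 18 = -9  yes
3) h = 21 = 21 (first disjunct)  yes
4) gcd(25, 3) = 1, not 8  no
5) h = 21, k = 25; 21 ≤ 25  yes
6) m = 3 is in {0, 1, 4, 3, 5}  yes
7) m + k = 3 + 25 = 28; 28 < 29  yes
8) j = 4 is in {0, 4, 5}  yes
9) h = 21, k = 25; 21 < 25  yes

No — constraint 4 is not satisfied.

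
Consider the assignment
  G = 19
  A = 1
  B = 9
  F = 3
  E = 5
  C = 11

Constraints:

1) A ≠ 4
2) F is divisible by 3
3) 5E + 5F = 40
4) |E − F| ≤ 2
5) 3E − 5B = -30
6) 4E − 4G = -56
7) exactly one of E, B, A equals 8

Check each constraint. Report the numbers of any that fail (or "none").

The assignment fails constraint 7.

1) A = 1, and 1 ≠ 4  ✓
2) 3 / 3 = 1, so 3 divides 3  ✓
3) 5E + 5F = 5(5) + 5(3) = 40  ✓
4) |5 − 3| = 2; 2 ≤ 2  ✓
5) 3E − 5B = 3(5) − 5(9) = -30  ✓
6) 4E − 4G = 4(5) − 4(19) = -56  ✓
7) E=5, B=9, A=1; 0 of them equal 8, not exactly one  ✗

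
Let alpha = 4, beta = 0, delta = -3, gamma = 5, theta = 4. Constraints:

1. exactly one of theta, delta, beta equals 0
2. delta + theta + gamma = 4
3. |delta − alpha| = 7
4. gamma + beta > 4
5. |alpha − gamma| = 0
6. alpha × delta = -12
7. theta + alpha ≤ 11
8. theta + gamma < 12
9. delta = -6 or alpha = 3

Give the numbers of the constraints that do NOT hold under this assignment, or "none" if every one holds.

Constraints 2, 5, 9 are violated.

1. theta=4, delta=-3, beta=0; 1 of them equals 0 — OK.
2. delta + theta + gamma = -3 + 4 + 5 = 6, not 4 — violated.
3. |-3 − 4| = 7 — OK.
4. gamma + beta = 5 + 0 = 5; 5 > 4 — OK.
5. |4 − 5| = 1, not 0 — violated.
6. alpha × delta = 4 × (-3) = -12 — OK.
7. theta + alpha = 4 + 4 = 8; 8 ≤ 11 — OK.
8. theta + gamma = 4 + 5 = 9; 9 < 12 — OK.
9. delta = -3 ≠ -6 and alpha = 4 ≠ 3; both disjuncts false — violated.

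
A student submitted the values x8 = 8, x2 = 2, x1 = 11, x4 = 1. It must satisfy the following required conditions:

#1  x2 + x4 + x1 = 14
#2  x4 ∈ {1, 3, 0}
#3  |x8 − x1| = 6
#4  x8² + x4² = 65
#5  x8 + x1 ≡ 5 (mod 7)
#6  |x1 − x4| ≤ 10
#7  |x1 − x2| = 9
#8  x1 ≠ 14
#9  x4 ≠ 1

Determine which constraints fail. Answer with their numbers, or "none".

#1 x2 + x4 + x1 = 2 + 1 + 11 = 14 — holds.
#2 x4 = 1 is in {1, 3, 0} — holds.
#3 |8 − 11| = 3, not 6 — does not hold.
#4 x8² + x4² = 8² + 1² = 64 + 1 = 65 — holds.
#5 x8 + x1 = 19; 19 mod 7 = 5 — holds.
#6 |11 − 1| = 10; 10 ≤ 10 — holds.
#7 |11 − 2| = 9 — holds.
#8 x1 = 11, and 11 ≠ 14 — holds.
#9 x4 = 1, but 1 is required to differ — does not hold.

Constraints 3, 9 do not hold.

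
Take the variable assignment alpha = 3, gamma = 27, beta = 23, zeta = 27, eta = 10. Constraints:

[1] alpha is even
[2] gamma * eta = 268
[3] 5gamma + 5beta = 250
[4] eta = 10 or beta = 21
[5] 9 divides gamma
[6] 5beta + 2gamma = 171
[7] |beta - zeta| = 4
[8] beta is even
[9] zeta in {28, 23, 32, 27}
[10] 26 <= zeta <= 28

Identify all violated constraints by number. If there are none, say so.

Violated: 1, 2, 6, 8.

[1] alpha = 3 is odd  ✗
[2] gamma * eta = 27 * 10 = 270, not 268  ✗
[3] 5gamma + 5beta = 5(27) + 5(23) = 250  ✓
[4] eta = 10 = 10 (first disjunct)  ✓
[5] 27 / 9 = 3, so 9 divides 27  ✓
[6] 5beta + 2gamma = 5(23) + 2(27) = 169, not 171  ✗
[7] |23 - 27| = 4  ✓
[8] beta = 23 is odd  ✗
[9] zeta = 27 is in {28, 23, 32, 27}  ✓
[10] zeta = 27 lies in [26, 28]  ✓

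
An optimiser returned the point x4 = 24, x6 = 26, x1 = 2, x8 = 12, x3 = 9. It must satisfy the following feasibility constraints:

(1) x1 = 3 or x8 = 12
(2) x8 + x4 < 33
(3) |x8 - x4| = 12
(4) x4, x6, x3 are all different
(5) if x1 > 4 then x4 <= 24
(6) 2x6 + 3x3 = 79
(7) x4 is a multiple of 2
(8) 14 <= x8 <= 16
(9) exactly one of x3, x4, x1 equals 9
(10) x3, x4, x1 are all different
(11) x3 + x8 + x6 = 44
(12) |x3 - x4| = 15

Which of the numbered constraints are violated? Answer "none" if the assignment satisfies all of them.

(1) x1 = 2 ≠ 3, but x8 = 12 = 12 (second disjunct) — holds.
(2) x8 + x4 = 12 + 24 = 36; 36 ≥ 33, bound 33 not met — does not hold.
(3) |12 - 24| = 12 — holds.
(4) values 24, 26, 9 are pairwise distinct — holds.
(5) x1 = 2, not > 4; antecedent false, conditional vacuously true — holds.
(6) 2x6 + 3x3 = 2(26) + 3(9) = 79 — holds.
(7) 24 / 2 = 12, so 2 divides 24 — holds.
(8) x8 = 12 is outside [14, 16] — does not hold.
(9) x3=9, x4=24, x1=2; 1 of them equals 9 — holds.
(10) values 9, 24, 2 are pairwise distinct — holds.
(11) x3 + x8 + x6 = 9 + 12 + 26 = 47, not 44 — does not hold.
(12) |9 - 24| = 15 — holds.

Violated: 2, 8, 11.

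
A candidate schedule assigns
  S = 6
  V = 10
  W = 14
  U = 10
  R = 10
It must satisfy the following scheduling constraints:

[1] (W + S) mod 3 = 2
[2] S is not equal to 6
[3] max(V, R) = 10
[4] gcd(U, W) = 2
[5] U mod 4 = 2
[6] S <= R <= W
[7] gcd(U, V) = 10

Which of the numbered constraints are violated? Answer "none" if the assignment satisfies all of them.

Constraint 2 is violated.

[1] W + S = 20; 20 mod 3 = 2 — OK.
[2] S = 6, but 6 is required to differ — violated.
[3] max(10, 10) = 10 — OK.
[4] gcd(10, 14) = 2 — OK.
[5] 10 mod 4 = 2 — OK.
[6] values 6 <= 10 <= 14 — OK.
[7] gcd(10, 10) = 10 — OK.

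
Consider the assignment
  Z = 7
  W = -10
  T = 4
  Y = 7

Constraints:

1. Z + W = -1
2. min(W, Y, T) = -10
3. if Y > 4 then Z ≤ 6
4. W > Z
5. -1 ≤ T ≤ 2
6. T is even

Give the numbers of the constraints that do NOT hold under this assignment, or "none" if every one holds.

The assignment fails constraints 1, 3, 4, 5.

1. Z + W = 7 + (-10) = -3, not -1 — fails.
2. min(-10, 7, 4) = -10 — holds.
3. Y = 7 > 4, so we need Z ≤ 6; but Z = 7 > 6 — fails.
4. W = -10, Z = 7; -10 ≤ 7 (want >) — fails.
5. T = 4 is outside [-1, 2] — fails.
6. T = 4 is even — holds.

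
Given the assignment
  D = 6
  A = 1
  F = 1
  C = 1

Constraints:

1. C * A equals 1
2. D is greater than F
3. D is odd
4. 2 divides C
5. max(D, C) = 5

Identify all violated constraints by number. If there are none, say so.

1. C * A = 1 * 1 = 1 — satisfied.
2. D = 6, F = 1; 6 > 1 — satisfied.
3. D = 6 is even — violated.
4. 1 = 2*0 + 1, so 2 does not divide 1 — violated.
5. max(6, 1) = 6, not 5 — violated.

Constraints 3, 4, 5 do not hold.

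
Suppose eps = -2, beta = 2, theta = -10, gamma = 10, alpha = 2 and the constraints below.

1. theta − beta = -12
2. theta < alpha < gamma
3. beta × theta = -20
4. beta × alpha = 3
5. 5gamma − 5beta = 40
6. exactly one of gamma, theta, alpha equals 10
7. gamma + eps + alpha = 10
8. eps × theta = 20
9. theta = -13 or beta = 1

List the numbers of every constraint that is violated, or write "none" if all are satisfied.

The assignment fails constraints 4, 9.

1. theta − beta = -10 − 2 = -12  true
2. values -10 < 2 < 10  true
3. beta × theta = 2 × (-10) = -20  true
4. beta × alpha = 2 × 2 = 4, not 3  false
5. 5gamma − 5beta = 5(10) − 5(2) = 40  true
6. gamma=10, theta=-10, alpha=2; 1 of them equals 10  true
7. gamma + eps + alpha = 10 + (-2) + 2 = 10  true
8. eps × theta = -2 × (-10) = 20  true
9. theta = -10 ≠ -13 and beta = 2 ≠ 1; both disjuncts false  false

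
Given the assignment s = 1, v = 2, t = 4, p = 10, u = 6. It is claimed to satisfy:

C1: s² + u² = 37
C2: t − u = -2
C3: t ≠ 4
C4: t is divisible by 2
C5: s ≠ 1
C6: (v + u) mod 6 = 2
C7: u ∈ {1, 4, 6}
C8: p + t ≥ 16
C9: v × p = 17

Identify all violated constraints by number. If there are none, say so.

Constraints 3, 5, 8, 9 are violated.

C1: s² + u² = 1² + 6² = 1 + 36 = 37  holds
C2: t − u = 4 − 6 = -2  holds
C3: t = 4, but 4 is required to differ  fails
C4: 4 / 2 = 2, so 2 divides 4  holds
C5: s = 1, but 1 is required to differ  fails
C6: v + u = 8; 8 mod 6 = 2  holds
C7: u = 6 is in {1, 4, 6}  holds
C8: p + t = 10 + 4 = 14; 14 < 16, bound 16 not met  fails
C9: v × p = 2 × 10 = 20, not 17  fails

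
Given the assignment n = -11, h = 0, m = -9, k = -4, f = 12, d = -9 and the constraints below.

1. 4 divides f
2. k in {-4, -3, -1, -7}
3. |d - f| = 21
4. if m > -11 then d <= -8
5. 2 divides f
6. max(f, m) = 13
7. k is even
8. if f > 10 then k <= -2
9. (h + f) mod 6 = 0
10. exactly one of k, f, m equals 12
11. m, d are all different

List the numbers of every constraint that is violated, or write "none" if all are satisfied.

1. 12 / 4 = 3, so 4 divides 12  true
2. k = -4 is in {-4, -3, -1, -7}  true
3. |-9 - 12| = 21  true
4. m = -9 > -11, so we need d ≤ -8; d = -9 ≤ -8  true
5. 12 / 2 = 6, so 2 divides 12  true
6. max(12, -9) = 12, not 13  false
7. k = -4 is even  true
8. f = 12 > 10, so we need k ≤ -2; k = -4 ≤ -2  true
9. h + f = 12; 12 mod 6 = 0  true
10. k=-4, f=12, m=-9; 1 of them equals 12  true
11. m = d = -9, not all different  false

Constraints 6 and 11 do not hold.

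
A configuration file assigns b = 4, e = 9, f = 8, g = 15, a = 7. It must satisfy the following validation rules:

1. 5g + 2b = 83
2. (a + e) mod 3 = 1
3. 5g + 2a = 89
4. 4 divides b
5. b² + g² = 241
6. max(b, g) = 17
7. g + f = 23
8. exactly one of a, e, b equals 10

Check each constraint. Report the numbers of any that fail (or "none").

No — constraints 6 and 8 are not satisfied.

1. 5g + 2b = 5(15) + 2(4) = 83  OK
2. a + e = 16; 16 mod 3 = 1  OK
3. 5g + 2a = 5(15) + 2(7) = 89  OK
4. 4 / 4 = 1, so 4 divides 4  OK
5. b² + g² = 4² + 15² = 16 + 225 = 241  OK
6. max(4, 15) = 15, not 17  FAIL
7. g + f = 15 + 8 = 23  OK
8. a=7, e=9, b=4; 0 of them equal 10, not exactly one  FAIL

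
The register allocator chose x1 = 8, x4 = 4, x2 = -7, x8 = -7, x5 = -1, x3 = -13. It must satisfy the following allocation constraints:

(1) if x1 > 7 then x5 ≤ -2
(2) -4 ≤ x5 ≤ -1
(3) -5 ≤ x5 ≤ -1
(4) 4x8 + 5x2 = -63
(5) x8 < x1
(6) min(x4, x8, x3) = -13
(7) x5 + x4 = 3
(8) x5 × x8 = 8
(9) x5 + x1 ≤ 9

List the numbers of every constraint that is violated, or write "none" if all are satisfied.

(1) x1 = 8 > 7, so we need x5 ≤ -2; but x5 = -1 > -2  ✗
(2) x5 = -1 lies in [-4, -1]  ✓
(3) x5 = -1 lies in [-5, -1]  ✓
(4) 4x8 + 5x2 = 4(-7) + 5(-7) = -63  ✓
(5) x8 = -7, x1 = 8; -7 < 8  ✓
(6) min(4, -7, -13) = -13  ✓
(7) x5 + x4 = -1 + 4 = 3  ✓
(8) x5 × x8 = -1 × (-7) = 7, not 8  ✗
(9) x5 + x1 = -1 + 8 = 7; 7 ≤ 9  ✓

Violated: 1 and 8.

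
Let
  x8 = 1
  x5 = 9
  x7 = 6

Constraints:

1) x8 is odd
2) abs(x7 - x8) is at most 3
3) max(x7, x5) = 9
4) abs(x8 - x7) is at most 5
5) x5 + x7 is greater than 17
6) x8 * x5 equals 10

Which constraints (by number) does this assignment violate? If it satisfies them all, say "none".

1) x8 = 1 is odd — holds.
2) abs(6 - 1) = 5; 5 > 3, exceeds bound 3 — does not hold.
3) max(6, 9) = 9 — holds.
4) abs(1 - 6) = 5; 5 ≤ 5 — holds.
5) x5 + x7 = 9 + 6 = 15; 15 ≤ 17, bound 17 not met — does not hold.
6) x8 * x5 = 1 * 9 = 9, not 10 — does not hold.

Violated: 2, 5, 6.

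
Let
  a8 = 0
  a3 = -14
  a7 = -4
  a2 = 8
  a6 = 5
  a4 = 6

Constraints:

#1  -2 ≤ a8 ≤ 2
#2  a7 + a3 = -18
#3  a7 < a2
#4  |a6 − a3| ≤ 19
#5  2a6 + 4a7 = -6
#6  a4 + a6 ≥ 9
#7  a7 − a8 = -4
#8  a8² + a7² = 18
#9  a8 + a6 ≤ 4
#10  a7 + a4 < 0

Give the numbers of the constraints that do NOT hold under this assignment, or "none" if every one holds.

#1 a8 = 0 lies in [-2, 2] — OK.
#2 a7 + a3 = -4 + (-14) = -18 — OK.
#3 a7 = -4, a2 = 8; -4 < 8 — OK.
#4 |5 − (-14)| = 19; 19 ≤ 19 — OK.
#5 2a6 + 4a7 = 2(5) + 4(-4) = -6 — OK.
#6 a4 + a6 = 6 + 5 = 11; 11 ≥ 9 — OK.
#7 a7 − a8 = -4 − 0 = -4 — OK.
#8 a8² + a7² = 0² + (-4)² = 0 + 16 = 16, not 18 — violated.
#9 a8 + a6 = 0 + 5 = 5; 5 > 4, bound 4 not met — violated.
#10 a7 + a4 = -4 + 6 = 2; 2 ≥ 0, bound 0 not met — violated.

Constraints 8, 9, 10 are violated.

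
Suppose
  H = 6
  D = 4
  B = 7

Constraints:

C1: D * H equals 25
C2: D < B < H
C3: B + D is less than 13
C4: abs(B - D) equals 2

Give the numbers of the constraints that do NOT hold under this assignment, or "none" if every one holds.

C1: D * H = 4 * 6 = 24, not 25 — violated.
C2: values 4, 7, 6; B = 7 is not < H = 6 — violated.
C3: B + D = 7 + 4 = 11; 11 < 13 — OK.
C4: abs(7 - 4) = 3, not 2 — violated.

The assignment fails constraints 1, 2, 4.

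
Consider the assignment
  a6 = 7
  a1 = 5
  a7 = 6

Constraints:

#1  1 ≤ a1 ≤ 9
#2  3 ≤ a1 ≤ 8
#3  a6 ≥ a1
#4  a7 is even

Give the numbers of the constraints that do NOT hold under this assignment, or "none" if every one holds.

None — every constraint holds.

#1 a1 = 5 lies in [1, 9]  true
#2 a1 = 5 lies in [3, 8]  true
#3 a6 = 7, a1 = 5; 7 ≥ 5  true
#4 a7 = 6 is even  true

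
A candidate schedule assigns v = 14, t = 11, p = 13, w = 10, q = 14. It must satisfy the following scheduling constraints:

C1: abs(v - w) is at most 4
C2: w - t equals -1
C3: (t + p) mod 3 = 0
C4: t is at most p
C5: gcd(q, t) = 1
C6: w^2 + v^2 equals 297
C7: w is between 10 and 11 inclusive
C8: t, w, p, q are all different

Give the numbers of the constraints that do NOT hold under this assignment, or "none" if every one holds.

Constraint 6 does not hold.

C1: abs(14 - 10) = 4; 4 ≤ 4  ✓
C2: w - t = 10 - 11 = -1  ✓
C3: t + p = 24; 24 mod 3 = 0  ✓
C4: t = 11, p = 13; 11 ≤ 13  ✓
C5: gcd(14, 11) = 1  ✓
C6: w^2 + v^2 = 10^2 + 14^2 = 100 + 196 = 296, not 297  ✗
C7: w = 10 lies in [10, 11]  ✓
C8: values 11, 10, 13, 14 are pairwise distinct  ✓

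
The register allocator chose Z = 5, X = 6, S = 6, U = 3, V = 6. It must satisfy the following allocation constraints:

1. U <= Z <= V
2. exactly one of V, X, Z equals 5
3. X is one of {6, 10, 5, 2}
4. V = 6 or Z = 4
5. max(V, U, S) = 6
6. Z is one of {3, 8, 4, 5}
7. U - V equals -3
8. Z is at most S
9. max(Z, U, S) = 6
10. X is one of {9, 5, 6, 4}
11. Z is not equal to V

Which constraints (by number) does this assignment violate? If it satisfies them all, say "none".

None — every constraint holds.

1. values 3 <= 5 <= 6 — holds.
2. V=6, X=6, Z=5; 1 of them equals 5 — holds.
3. X = 6 is in {6, 10, 5, 2} — holds.
4. V = 6 = 6 (first disjunct) — holds.
5. max(6, 3, 6) = 6 — holds.
6. Z = 5 is in {3, 8, 4, 5} — holds.
7. U - V = 3 - 6 = -3 — holds.
8. Z = 5, S = 6; 5 ≤ 6 — holds.
9. max(5, 3, 6) = 6 — holds.
10. X = 6 is in {9, 5, 6, 4} — holds.
11. Z = 5, V = 6; distinct — holds.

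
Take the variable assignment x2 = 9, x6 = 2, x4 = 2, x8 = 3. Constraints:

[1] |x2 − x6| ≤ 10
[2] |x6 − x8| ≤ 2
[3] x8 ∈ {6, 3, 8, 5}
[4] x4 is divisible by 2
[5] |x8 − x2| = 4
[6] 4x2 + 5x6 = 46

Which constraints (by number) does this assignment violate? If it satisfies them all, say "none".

Violated: 5.

[1] |9 − 2| = 7; 7 ≤ 10 — holds.
[2] |2 − 3| = 1; 1 ≤ 2 — holds.
[3] x8 = 3 is in {6, 3, 8, 5} — holds.
[4] 2 / 2 = 1, so 2 divides 2 — holds.
[5] |3 − 9| = 6, not 4 — fails.
[6] 4x2 + 5x6 = 4(9) + 5(2) = 46 — holds.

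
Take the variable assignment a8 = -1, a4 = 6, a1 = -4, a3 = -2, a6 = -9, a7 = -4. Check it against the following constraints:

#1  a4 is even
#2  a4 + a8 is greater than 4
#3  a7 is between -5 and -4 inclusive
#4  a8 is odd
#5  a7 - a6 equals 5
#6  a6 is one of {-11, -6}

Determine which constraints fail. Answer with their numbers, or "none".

The assignment fails constraint 6.

#1 a4 = 6 is even  ✓
#2 a4 + a8 = 6 + (-1) = 5; 5 > 4  ✓
#3 a7 = -4 lies in [-5, -4]  ✓
#4 a8 = -1 is odd  ✓
#5 a7 - a6 = -4 - (-9) = 5  ✓
#6 a6 = -9 is not in {-11, -6}  ✗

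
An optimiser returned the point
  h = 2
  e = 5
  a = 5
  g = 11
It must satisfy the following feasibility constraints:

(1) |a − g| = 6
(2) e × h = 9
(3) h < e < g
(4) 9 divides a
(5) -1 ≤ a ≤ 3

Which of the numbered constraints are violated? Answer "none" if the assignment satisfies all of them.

The assignment fails constraints 2, 4, and 5.

(1) |5 − 11| = 6  yes
(2) e × h = 5 × 2 = 10, not 9  no
(3) values 2 < 5 < 11  yes
(4) 5 = 9×0 + 5, so 9 does not divide 5  no
(5) a = 5 is outside [-1, 3]  no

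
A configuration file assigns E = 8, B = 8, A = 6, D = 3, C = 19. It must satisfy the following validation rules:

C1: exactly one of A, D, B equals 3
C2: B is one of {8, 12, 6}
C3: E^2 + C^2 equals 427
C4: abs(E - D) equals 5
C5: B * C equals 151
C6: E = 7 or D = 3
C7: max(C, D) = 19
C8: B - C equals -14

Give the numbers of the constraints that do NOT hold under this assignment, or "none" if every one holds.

No — constraints 3, 5, 8 are not satisfied.

C1: A=6, D=3, B=8; 1 of them equals 3  true
C2: B = 8 is in {8, 12, 6}  true
C3: E^2 + C^2 = 8^2 + 19^2 = 64 + 361 = 425, not 427  false
C4: abs(8 - 3) = 5  true
C5: B * C = 8 * 19 = 152, not 151  false
C6: E = 8 ≠ 7, but D = 3 = 3 (second disjunct)  true
C7: max(19, 3) = 19  true
C8: B - C = 8 - 19 = -11, not -14  false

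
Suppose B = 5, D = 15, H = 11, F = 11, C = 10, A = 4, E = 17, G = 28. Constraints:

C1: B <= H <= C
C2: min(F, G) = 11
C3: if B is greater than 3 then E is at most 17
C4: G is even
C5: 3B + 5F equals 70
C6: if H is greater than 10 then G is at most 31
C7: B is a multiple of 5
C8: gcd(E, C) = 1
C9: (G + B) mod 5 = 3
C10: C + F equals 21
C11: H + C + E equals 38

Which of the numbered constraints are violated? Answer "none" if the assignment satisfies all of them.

C1: values 5, 11, 10; H = 11 is not <= C = 10 — fails.
C2: min(11, 28) = 11 — holds.
C3: B = 5 > 3, so we need E ≤ 17; E = 17 ≤ 17 — holds.
C4: G = 28 is even — holds.
C5: 3B + 5F = 3(5) + 5(11) = 70 — holds.
C6: H = 11 > 10, so we need G ≤ 31; G = 28 ≤ 31 — holds.
C7: 5 / 5 = 1, so 5 divides 5 — holds.
C8: gcd(17, 10) = 1 — holds.
C9: G + B = 33; 33 mod 5 = 3 — holds.
C10: C + F = 10 + 11 = 21 — holds.
C11: H + C + E = 11 + 10 + 17 = 38 — holds.

The assignment fails constraint 1.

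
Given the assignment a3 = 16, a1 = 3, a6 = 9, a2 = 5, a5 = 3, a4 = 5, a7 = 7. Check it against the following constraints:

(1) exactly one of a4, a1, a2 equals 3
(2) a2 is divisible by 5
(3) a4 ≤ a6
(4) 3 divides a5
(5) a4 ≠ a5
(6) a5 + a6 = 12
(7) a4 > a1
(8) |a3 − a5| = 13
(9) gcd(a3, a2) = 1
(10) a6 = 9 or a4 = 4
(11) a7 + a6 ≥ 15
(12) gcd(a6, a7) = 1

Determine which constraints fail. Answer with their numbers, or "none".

(1) a4=5, a1=3, a2=5; 1 of them equals 3 — OK.
(2) 5 / 5 = 1, so 5 divides 5 — OK.
(3) a4 = 5, a6 = 9; 5 ≤ 9 — OK.
(4) 3 / 3 = 1, so 3 divides 3 — OK.
(5) a4 = 5, a5 = 3; distinct — OK.
(6) a5 + a6 = 3 + 9 = 12 — OK.
(7) a4 = 5, a1 = 3; 5 > 3 — OK.
(8) |16 − 3| = 13 — OK.
(9) gcd(16, 5) = 1 — OK.
(10) a6 = 9 = 9 (first disjunct) — OK.
(11) a7 + a6 = 7 + 9 = 16; 16 ≥ 15 — OK.
(12) gcd(9, 7) = 1 — OK.

No violations.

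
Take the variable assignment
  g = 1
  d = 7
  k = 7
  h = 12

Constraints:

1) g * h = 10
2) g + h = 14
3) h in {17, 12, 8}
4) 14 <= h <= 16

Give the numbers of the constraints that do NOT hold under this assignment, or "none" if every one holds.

Constraints 1, 2, and 4 do not hold.

1) g * h = 1 * 12 = 12, not 10 — does not hold.
2) g + h = 1 + 12 = 13, not 14 — does not hold.
3) h = 12 is in {17, 12, 8} — holds.
4) h = 12 is outside [14, 16] — does not hold.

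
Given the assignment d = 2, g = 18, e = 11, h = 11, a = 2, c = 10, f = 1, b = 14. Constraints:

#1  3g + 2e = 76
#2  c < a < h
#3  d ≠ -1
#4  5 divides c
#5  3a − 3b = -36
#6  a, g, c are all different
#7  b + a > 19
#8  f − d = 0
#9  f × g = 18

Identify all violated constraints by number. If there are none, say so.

Constraints 2, 7, and 8 do not hold.

#1 3g + 2e = 3(18) + 2(11) = 76 — satisfied.
#2 values 10, 2, 11; c = 10 is not < a = 2 — violated.
#3 d = 2, and 2 ≠ -1 — satisfied.
#4 10 / 5 = 2, so 5 divides 10 — satisfied.
#5 3a − 3b = 3(2) − 3(14) = -36 — satisfied.
#6 values 2, 18, 10 are pairwise distinct — satisfied.
#7 b + a = 14 + 2 = 16; 16 ≤ 19, bound 19 not met — violated.
#8 f − d = 1 − 2 = -1, not 0 — violated.
#9 f × g = 1 × 18 = 18 — satisfied.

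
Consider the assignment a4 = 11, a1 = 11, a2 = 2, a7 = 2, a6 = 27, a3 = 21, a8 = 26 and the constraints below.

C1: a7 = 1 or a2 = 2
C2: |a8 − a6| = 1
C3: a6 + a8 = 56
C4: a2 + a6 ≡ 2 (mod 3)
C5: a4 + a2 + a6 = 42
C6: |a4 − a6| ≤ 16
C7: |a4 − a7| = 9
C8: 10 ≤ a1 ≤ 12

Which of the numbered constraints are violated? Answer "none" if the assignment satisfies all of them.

C1: a7 = 2 ≠ 1, but a2 = 2 = 2 (second disjunct) — satisfied.
C2: |26 − 27| = 1 — satisfied.
C3: a6 + a8 = 27 + 26 = 53, not 56 — violated.
C4: a2 + a6 = 29; 29 mod 3 = 2 — satisfied.
C5: a4 + a2 + a6 = 11 + 2 + 27 = 40, not 42 — violated.
C6: |11 − 27| = 16; 16 ≤ 16 — satisfied.
C7: |11 − 2| = 9 — satisfied.
C8: a1 = 11 lies in [10, 12] — satisfied.

The assignment fails constraints 3 and 5.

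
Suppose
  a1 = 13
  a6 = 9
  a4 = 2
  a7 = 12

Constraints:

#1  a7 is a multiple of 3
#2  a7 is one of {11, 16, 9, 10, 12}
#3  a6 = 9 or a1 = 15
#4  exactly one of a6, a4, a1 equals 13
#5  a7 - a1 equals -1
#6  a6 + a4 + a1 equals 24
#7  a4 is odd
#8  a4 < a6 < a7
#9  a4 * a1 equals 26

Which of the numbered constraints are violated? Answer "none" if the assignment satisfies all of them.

#1 12 / 3 = 4, so 3 divides 12 — holds.
#2 a7 = 12 is in {11, 16, 9, 10, 12} — holds.
#3 a6 = 9 = 9 (first disjunct) — holds.
#4 a6=9, a4=2, a1=13; 1 of them equals 13 — holds.
#5 a7 - a1 = 12 - 13 = -1 — holds.
#6 a6 + a4 + a1 = 9 + 2 + 13 = 24 — holds.
#7 a4 = 2 is even — fails.
#8 values 2 < 9 < 12 — holds.
#9 a4 * a1 = 2 * 13 = 26 — holds.

The assignment fails constraint 7.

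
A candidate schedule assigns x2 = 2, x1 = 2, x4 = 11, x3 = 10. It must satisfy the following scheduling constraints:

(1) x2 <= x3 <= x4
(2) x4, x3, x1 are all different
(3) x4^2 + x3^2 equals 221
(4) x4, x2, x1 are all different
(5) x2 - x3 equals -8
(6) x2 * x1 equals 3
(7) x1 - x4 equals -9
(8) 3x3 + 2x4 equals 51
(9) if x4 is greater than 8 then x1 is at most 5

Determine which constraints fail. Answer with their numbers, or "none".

The assignment fails constraints 4, 6, 8.

(1) values 2 <= 10 <= 11 — holds.
(2) values 11, 10, 2 are pairwise distinct — holds.
(3) x4^2 + x3^2 = 11^2 + 10^2 = 121 + 100 = 221 — holds.
(4) x2 = x1 = 2, not all different — does not hold.
(5) x2 - x3 = 2 - 10 = -8 — holds.
(6) x2 * x1 = 2 * 2 = 4, not 3 — does not hold.
(7) x1 - x4 = 2 - 11 = -9 — holds.
(8) 3x3 + 2x4 = 3(10) + 2(11) = 52, not 51 — does not hold.
(9) x4 = 11 > 8, so we need x1 ≤ 5; x1 = 2 ≤ 5 — holds.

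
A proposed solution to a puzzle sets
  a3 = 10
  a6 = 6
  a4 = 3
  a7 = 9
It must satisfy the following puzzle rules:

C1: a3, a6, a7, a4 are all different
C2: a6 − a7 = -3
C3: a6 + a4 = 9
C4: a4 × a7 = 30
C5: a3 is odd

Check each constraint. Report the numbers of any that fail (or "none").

Constraints 4, 5 are violated.

C1: values 10, 6, 9, 3 are pairwise distinct — satisfied.
C2: a6 − a7 = 6 − 9 = -3 — satisfied.
C3: a6 + a4 = 6 + 3 = 9 — satisfied.
C4: a4 × a7 = 3 × 9 = 27, not 30 — violated.
C5: a3 = 10 is even — violated.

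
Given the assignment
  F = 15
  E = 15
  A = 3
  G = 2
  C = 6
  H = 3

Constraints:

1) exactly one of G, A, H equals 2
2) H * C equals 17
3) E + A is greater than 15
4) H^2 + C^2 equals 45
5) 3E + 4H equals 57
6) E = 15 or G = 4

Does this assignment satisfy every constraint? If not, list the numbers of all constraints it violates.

Constraint 2 is violated.

1) G=2, A=3, H=3; 1 of them equals 2 — holds.
2) H * C = 3 * 6 = 18, not 17 — fails.
3) E + A = 15 + 3 = 18; 18 > 15 — holds.
4) H^2 + C^2 = 3^2 + 6^2 = 9 + 36 = 45 — holds.
5) 3E + 4H = 3(15) + 4(3) = 57 — holds.
6) E = 15 = 15 (first disjunct) — holds.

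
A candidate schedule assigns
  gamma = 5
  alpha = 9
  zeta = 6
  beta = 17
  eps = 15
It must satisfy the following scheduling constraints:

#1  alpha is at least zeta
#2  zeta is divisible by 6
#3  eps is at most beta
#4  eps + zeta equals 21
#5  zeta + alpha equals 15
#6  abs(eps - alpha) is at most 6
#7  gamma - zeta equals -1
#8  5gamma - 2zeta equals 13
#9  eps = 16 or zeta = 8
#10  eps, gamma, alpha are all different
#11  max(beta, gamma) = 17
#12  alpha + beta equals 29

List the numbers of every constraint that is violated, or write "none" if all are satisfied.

Constraints 9 and 12 are violated.

#1 alpha = 9, zeta = 6; 9 ≥ 6  OK
#2 6 / 6 = 1, so 6 divides 6  OK
#3 eps = 15, beta = 17; 15 ≤ 17  OK
#4 eps + zeta = 15 + 6 = 21  OK
#5 zeta + alpha = 6 + 9 = 15  OK
#6 abs(15 - 9) = 6; 6 ≤ 6  OK
#7 gamma - zeta = 5 - 6 = -1  OK
#8 5gamma - 2zeta = 5(5) - 2(6) = 13  OK
#9 eps = 15 ≠ 16 and zeta = 6 ≠ 8; both disjuncts false  FAIL
#10 values 15, 5, 9 are pairwise distinct  OK
#11 max(17, 5) = 17  OK
#12 alpha + beta = 9 + 17 = 26, not 29  FAIL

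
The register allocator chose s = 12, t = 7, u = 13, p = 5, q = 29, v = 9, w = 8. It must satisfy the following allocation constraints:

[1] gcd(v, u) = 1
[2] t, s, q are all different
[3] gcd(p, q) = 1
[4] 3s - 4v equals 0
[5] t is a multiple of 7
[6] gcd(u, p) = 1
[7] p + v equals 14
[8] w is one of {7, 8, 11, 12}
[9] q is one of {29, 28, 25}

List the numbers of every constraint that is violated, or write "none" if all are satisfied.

[1] gcd(9, 13) = 1  OK
[2] values 7, 12, 29 are pairwise distinct  OK
[3] gcd(5, 29) = 1  OK
[4] 3s - 4v = 3(12) - 4(9) = 0  OK
[5] 7 / 7 = 1, so 7 divides 7  OK
[6] gcd(13, 5) = 1  OK
[7] p + v = 5 + 9 = 14  OK
[8] w = 8 is in {7, 8, 11, 12}  OK
[9] q = 29 is in {29, 28, 25}  OK

Yes — all constraints hold.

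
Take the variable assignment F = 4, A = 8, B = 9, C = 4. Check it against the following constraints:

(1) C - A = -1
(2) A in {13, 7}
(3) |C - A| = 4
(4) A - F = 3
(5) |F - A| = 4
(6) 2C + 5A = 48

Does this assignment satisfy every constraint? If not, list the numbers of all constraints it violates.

Violated: 1, 2, 4.

(1) C - A = 4 - 8 = -4, not -1 — fails.
(2) A = 8 is not in {13, 7} — fails.
(3) |4 - 8| = 4 — holds.
(4) A - F = 8 - 4 = 4, not 3 — fails.
(5) |4 - 8| = 4 — holds.
(6) 2C + 5A = 2(4) + 5(8) = 48 — holds.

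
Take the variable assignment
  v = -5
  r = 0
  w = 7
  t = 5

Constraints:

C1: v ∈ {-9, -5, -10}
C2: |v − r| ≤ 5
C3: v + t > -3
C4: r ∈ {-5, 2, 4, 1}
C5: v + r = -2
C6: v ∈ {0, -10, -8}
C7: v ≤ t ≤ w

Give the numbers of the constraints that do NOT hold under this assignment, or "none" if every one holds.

Constraints 4, 5, 6 are violated.

C1: v = -5 is in {-9, -5, -10} — holds.
C2: |-5 − 0| = 5; 5 ≤ 5 — holds.
C3: v + t = -5 + 5 = 0; 0 > -3 — holds.
C4: r = 0 is not in {-5, 2, 4, 1} — does not hold.
C5: v + r = -5 + 0 = -5, not -2 — does not hold.
C6: v = -5 is not in {0, -10, -8} — does not hold.
C7: values -5 ≤ 5 ≤ 7 — holds.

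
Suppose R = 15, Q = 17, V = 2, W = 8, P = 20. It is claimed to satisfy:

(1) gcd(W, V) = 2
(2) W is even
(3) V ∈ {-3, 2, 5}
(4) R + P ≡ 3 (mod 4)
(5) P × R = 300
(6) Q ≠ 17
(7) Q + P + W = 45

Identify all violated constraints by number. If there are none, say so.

(1) gcd(8, 2) = 2 — holds.
(2) W = 8 is even — holds.
(3) V = 2 is in {-3, 2, 5} — holds.
(4) R + P = 35; 35 mod 4 = 3 — holds.
(5) P × R = 20 × 15 = 300 — holds.
(6) Q = 17, but 17 is required to differ — does not hold.
(7) Q + P + W = 17 + 20 + 8 = 45 — holds.

Constraint 6 does not hold.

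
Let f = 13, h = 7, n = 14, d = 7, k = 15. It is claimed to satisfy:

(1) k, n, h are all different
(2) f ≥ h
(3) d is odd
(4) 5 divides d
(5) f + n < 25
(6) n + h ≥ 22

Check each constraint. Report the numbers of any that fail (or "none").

Constraints 4, 5, 6 are violated.

(1) values 15, 14, 7 are pairwise distinct  yes
(2) f = 13, h = 7; 13 ≥ 7  yes
(3) d = 7 is odd  yes
(4) 7 = 5×1 + 2, so 5 does not divide 7  no
(5) f + n = 13 + 14 = 27; 27 ≥ 25, bound 25 not met  no
(6) n + h = 14 + 7 = 21; 21 < 22, bound 22 not met  no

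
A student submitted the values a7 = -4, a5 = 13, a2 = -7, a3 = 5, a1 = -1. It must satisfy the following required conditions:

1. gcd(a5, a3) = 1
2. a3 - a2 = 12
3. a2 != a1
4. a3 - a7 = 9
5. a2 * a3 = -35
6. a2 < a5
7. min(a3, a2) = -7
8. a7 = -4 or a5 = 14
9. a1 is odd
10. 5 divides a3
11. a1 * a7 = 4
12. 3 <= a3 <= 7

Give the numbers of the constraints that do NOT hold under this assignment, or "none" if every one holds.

None — every constraint holds.

1. gcd(13, 5) = 1 — holds.
2. a3 - a2 = 5 - (-7) = 12 — holds.
3. a2 = -7, a1 = -1; distinct — holds.
4. a3 - a7 = 5 - (-4) = 9 — holds.
5. a2 * a3 = -7 * 5 = -35 — holds.
6. a2 = -7, a5 = 13; -7 < 13 — holds.
7. min(5, -7) = -7 — holds.
8. a7 = -4 = -4 (first disjunct) — holds.
9. a1 = -1 is odd — holds.
10. 5 / 5 = 1, so 5 divides 5 — holds.
11. a1 * a7 = -1 * (-4) = 4 — holds.
12. a3 = 5 lies in [3, 7] — holds.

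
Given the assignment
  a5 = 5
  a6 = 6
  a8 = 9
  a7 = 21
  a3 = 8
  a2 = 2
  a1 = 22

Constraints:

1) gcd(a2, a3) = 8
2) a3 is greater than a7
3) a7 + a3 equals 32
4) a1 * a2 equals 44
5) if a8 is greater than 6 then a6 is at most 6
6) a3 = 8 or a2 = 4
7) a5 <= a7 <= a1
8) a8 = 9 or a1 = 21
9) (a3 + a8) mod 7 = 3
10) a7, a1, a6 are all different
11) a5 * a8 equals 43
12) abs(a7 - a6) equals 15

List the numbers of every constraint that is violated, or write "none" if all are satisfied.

Constraints 1, 2, 3, and 11 do not hold.

1) gcd(2, 8) = 2, not 8 — fails.
2) a3 = 8, a7 = 21; 8 ≤ 21 (want >) — fails.
3) a7 + a3 = 21 + 8 = 29, not 32 — fails.
4) a1 * a2 = 22 * 2 = 44 — holds.
5) a8 = 9 > 6, so we need a6 ≤ 6; a6 = 6 ≤ 6 — holds.
6) a3 = 8 = 8 (first disjunct) — holds.
7) values 5 <= 21 <= 22 — holds.
8) a8 = 9 = 9 (first disjunct) — holds.
9) a3 + a8 = 17; 17 mod 7 = 3 — holds.
10) values 21, 22, 6 are pairwise distinct — holds.
11) a5 * a8 = 5 * 9 = 45, not 43 — fails.
12) abs(21 - 6) = 15 — holds.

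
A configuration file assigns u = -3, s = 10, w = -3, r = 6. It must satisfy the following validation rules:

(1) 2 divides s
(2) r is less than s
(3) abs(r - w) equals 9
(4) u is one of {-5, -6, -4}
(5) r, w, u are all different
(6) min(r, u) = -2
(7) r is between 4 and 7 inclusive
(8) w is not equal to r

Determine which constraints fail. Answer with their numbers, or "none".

Constraints 4, 5, and 6 are violated.

(1) 10 / 2 = 5, so 2 divides 10  ✔
(2) r = 6, s = 10; 6 < 10  ✔
(3) abs(6 - (-3)) = 9  ✔
(4) u = -3 is not in {-5, -6, -4}  ✘
(5) w = u = -3, not all different  ✘
(6) min(6, -3) = -3, not -2  ✘
(7) r = 6 lies in [4, 7]  ✔
(8) w = -3, r = 6; distinct  ✔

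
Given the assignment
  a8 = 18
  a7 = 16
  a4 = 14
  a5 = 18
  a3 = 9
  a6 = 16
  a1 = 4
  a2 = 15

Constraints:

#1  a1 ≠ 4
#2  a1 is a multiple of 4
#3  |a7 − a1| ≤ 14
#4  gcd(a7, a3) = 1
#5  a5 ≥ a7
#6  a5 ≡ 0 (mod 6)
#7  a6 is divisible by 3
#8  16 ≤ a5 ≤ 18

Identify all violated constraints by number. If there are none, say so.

#1 a1 = 4, but 4 is required to differ — fails.
#2 4 / 4 = 1, so 4 divides 4 — holds.
#3 |16 − 4| = 12; 12 ≤ 14 — holds.
#4 gcd(16, 9) = 1 — holds.
#5 a5 = 18, a7 = 16; 18 ≥ 16 — holds.
#6 18 mod 6 = 0 — holds.
#7 16 = 3×5 + 1, so 3 does not divide 16 — fails.
#8 a5 = 18 lies in [16, 18] — holds.

Constraints 1 and 7 do not hold.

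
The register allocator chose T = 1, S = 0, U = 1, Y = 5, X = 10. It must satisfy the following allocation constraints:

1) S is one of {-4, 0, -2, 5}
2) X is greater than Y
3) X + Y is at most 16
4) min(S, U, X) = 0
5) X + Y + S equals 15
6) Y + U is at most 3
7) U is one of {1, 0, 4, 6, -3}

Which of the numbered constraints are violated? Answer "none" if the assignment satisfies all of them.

No — constraint 6 is not satisfied.

1) S = 0 is in {-4, 0, -2, 5}  holds
2) X = 10, Y = 5; 10 > 5  holds
3) X + Y = 10 + 5 = 15; 15 ≤ 16  holds
4) min(0, 1, 10) = 0  holds
5) X + Y + S = 10 + 5 + 0 = 15  holds
6) Y + U = 5 + 1 = 6; 6 > 3, bound 3 not met  fails
7) U = 1 is in {1, 0, 4, 6, -3}  holds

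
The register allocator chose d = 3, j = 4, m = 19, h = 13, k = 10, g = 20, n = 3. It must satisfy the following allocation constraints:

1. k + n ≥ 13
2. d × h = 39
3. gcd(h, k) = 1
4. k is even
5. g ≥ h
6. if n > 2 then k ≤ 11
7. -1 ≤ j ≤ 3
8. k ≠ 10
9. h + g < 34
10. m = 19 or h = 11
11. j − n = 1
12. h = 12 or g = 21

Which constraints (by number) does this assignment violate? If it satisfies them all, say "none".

1. k + n = 10 + 3 = 13; 13 ≥ 13 — holds.
2. d × h = 3 × 13 = 39 — holds.
3. gcd(13, 10) = 1 — holds.
4. k = 10 is even — holds.
5. g = 20, h = 13; 20 ≥ 13 — holds.
6. n = 3 > 2, so we need k ≤ 11; k = 10 ≤ 11 — holds.
7. j = 4 is outside [-1, 3] — fails.
8. k = 10, but 10 is required to differ — fails.
9. h + g = 13 + 20 = 33; 33 < 34 — holds.
10. m = 19 = 19 (first disjunct) — holds.
11. j − n = 4 − 3 = 1 — holds.
12. h = 13 ≠ 12 and g = 20 ≠ 21; both disjuncts false — fails.

The assignment fails constraints 7, 8, and 12.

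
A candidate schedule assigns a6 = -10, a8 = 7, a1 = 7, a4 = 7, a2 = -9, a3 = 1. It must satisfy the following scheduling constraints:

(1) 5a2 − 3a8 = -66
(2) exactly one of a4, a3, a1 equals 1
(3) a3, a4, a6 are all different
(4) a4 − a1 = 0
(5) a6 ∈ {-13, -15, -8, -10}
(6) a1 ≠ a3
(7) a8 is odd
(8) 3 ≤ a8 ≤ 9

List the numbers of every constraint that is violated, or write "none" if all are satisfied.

None — every constraint holds.

(1) 5a2 − 3a8 = 5(-9) − 3(7) = -66  yes
(2) a4=7, a3=1, a1=7; 1 of them equals 1  yes
(3) values 1, 7, -10 are pairwise distinct  yes
(4) a4 − a1 = 7 − 7 = 0  yes
(5) a6 = -10 is in {-13, -15, -8, -10}  yes
(6) a1 = 7, a3 = 1; distinct  yes
(7) a8 = 7 is odd  yes
(8) a8 = 7 lies in [3, 9]  yes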